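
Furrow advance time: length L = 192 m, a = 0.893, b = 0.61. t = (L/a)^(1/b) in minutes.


t = (L/a)^(1/b)
t = (192/0.893)^(1/0.61)
t = 215.005599^(1/0.61)

6663.2813 min


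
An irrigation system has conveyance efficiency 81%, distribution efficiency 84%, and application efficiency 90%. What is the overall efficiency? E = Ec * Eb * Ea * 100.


Ec = 0.81, Eb = 0.84, Ea = 0.9
E = 0.81 * 0.84 * 0.9 * 100 = 61.2360%

61.2360 %


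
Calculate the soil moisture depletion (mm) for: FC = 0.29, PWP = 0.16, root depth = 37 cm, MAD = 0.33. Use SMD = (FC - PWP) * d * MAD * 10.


SMD = (FC - PWP) * d * MAD * 10
SMD = (0.29 - 0.16) * 37 * 0.33 * 10
SMD = 0.1300 * 37 * 0.33 * 10

15.8730 mm


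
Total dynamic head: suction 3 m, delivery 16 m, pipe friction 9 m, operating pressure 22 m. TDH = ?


TDH = Hs + Hd + hf + Hp = 3 + 16 + 9 + 22 = 50

50 m


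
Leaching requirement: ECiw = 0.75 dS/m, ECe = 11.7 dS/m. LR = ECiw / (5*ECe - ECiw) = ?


LR = ECiw / (5*ECe - ECiw)
LR = 0.75 / (5*11.7 - 0.75)
LR = 0.75 / 57.7500

0.0130


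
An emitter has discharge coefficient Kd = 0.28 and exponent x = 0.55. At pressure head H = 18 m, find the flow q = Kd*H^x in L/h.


q = Kd * H^x = 0.28 * 18^0.55 = 0.28 * 4.902300

1.3726 L/h


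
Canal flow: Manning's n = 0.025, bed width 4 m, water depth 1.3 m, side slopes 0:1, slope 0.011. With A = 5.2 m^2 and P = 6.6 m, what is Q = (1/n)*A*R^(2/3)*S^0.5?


R = A/P = 5.2/6.6 = 0.787879
Q = (1/0.025) * 5.2 * 0.787879^(2/3) * 0.011^0.5

18.6094 m^3/s


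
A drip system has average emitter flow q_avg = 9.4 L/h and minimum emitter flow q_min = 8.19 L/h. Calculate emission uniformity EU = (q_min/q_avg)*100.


EU = (q_min/q_avg)*100 = (8.19/9.4)*100 = 87.1277%

87.1277 %


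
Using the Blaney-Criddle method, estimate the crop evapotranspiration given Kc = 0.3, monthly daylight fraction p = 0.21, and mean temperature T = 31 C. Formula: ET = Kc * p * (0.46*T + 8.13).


ET = Kc * p * (0.46*T + 8.13)
ET = 0.3 * 0.21 * (0.46*31 + 8.13)
ET = 0.3 * 0.21 * 22.3900

1.4106 mm/day


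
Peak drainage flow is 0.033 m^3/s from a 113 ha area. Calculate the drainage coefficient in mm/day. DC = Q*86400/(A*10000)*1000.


DC = Q * 86400 / (A * 10000) * 1000
DC = 0.033 * 86400 / (113 * 10000) * 1000
DC = 2851200.0000 / 1130000

2.5232 mm/day


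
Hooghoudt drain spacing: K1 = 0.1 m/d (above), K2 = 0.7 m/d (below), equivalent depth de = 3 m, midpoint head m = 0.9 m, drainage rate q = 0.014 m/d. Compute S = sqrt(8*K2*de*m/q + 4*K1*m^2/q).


S^2 = 8*K2*de*m/q + 4*K1*m^2/q
S^2 = 8*0.7*3*0.9/0.014 + 4*0.1*0.9^2/0.014
S = sqrt(1103.1429)

33.2136 m


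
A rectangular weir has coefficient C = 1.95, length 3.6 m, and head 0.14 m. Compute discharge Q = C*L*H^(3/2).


Q = C * L * H^(3/2) = 1.95 * 3.6 * 0.14^1.5 = 1.95 * 3.6 * 0.052383

0.3677 m^3/s


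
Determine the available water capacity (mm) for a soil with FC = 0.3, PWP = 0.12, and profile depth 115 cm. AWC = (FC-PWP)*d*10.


AWC = (FC - PWP) * d * 10
AWC = (0.3 - 0.12) * 115 * 10
AWC = 0.1800 * 115 * 10

207.0000 mm


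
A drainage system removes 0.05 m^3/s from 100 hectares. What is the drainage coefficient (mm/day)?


DC = Q * 86400 / (A * 10000) * 1000
DC = 0.05 * 86400 / (100 * 10000) * 1000
DC = 4320000.0000 / 1000000

4.3200 mm/day


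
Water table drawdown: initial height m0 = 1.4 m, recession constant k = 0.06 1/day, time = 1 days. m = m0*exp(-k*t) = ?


m = m0 * exp(-k*t)
m = 1.4 * exp(-0.06 * 1)
m = 1.4 * exp(-0.0600)

1.3185 m


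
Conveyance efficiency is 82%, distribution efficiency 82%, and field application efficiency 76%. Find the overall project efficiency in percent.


Ec = 0.82, Eb = 0.82, Ea = 0.76
E = 0.82 * 0.82 * 0.76 * 100 = 51.1024%

51.1024 %


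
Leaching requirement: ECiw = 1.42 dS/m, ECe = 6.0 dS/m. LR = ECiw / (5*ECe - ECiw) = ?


LR = ECiw / (5*ECe - ECiw)
LR = 1.42 / (5*6.0 - 1.42)
LR = 1.42 / 28.5800

0.0497


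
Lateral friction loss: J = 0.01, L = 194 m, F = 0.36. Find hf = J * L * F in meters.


hf = J * L * F = 0.01 * 194 * 0.36 = 0.6984 m

0.6984 m


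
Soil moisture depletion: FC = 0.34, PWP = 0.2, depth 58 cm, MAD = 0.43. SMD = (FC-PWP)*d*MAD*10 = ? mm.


SMD = (FC - PWP) * d * MAD * 10
SMD = (0.34 - 0.2) * 58 * 0.43 * 10
SMD = 0.1400 * 58 * 0.43 * 10

34.9160 mm


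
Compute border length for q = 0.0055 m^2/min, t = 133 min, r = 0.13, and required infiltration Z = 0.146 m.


L = q*t/((1+r)*Z)
L = 0.0055*133/((1+0.13)*0.146)
L = 0.7315/0.16498

4.4339 m


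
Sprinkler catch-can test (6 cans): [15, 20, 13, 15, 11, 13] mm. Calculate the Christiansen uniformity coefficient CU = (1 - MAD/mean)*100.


mean = 14.500000 mm
MAD = 2.166667 mm
CU = (1 - 2.166667/14.500000)*100

85.0575 %


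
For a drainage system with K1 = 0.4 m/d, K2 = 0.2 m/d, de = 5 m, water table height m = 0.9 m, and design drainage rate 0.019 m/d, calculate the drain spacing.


S^2 = 8*K2*de*m/q + 4*K1*m^2/q
S^2 = 8*0.2*5*0.9/0.019 + 4*0.4*0.9^2/0.019
S = sqrt(447.1579)

21.1461 m


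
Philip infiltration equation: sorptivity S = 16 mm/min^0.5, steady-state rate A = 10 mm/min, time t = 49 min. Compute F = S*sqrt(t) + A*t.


F = S*sqrt(t) + A*t
F = 16*sqrt(49) + 10*49
F = 16*7.000000 + 490

602.0000 mm


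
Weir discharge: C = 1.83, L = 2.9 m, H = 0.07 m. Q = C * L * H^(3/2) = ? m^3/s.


Q = C * L * H^(3/2) = 1.83 * 2.9 * 0.07^1.5 = 1.83 * 2.9 * 0.018520

0.0983 m^3/s


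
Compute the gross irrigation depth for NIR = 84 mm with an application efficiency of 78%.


Ea = 78% = 0.78
GID = NIR / Ea = 84 / 0.78 = 107.6923 mm

107.6923 mm


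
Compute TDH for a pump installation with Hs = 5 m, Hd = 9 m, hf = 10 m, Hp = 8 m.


TDH = Hs + Hd + hf + Hp = 5 + 9 + 10 + 8 = 32

32 m


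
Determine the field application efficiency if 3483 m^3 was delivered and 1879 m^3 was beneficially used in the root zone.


Ea = V_root / V_field * 100 = 1879 / 3483 * 100 = 53.9477%

53.9477 %


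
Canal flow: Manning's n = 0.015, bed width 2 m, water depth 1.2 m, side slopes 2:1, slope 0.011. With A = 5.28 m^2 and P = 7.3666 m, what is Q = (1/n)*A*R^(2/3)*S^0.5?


R = A/P = 5.28/7.3666 = 0.716749
Q = (1/0.015) * 5.28 * 0.716749^(2/3) * 0.011^0.5

29.5677 m^3/s


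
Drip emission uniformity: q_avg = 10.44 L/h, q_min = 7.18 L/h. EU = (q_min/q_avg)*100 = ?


EU = (q_min/q_avg)*100 = (7.18/10.44)*100 = 68.7739%

68.7739 %


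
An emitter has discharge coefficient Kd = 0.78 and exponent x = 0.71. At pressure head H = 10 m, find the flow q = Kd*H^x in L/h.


q = Kd * H^x = 0.78 * 10^0.71 = 0.78 * 5.128614

4.0003 L/h


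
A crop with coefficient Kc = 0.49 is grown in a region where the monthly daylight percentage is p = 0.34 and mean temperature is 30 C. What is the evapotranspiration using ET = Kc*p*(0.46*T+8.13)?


ET = Kc * p * (0.46*T + 8.13)
ET = 0.49 * 0.34 * (0.46*30 + 8.13)
ET = 0.49 * 0.34 * 21.9300

3.6535 mm/day


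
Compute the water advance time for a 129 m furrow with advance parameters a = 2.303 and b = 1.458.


t = (L/a)^(1/b)
t = (129/2.303)^(1/1.458)
t = 56.013895^(1/1.458)

15.8163 min


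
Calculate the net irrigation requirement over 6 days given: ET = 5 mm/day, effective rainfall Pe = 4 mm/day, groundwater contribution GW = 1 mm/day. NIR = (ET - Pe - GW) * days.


Daily deficit = ET - Pe - GW = 5 - 4 - 1 = 0 mm/day
NIR = 0 * 6 = 0 mm

0 mm


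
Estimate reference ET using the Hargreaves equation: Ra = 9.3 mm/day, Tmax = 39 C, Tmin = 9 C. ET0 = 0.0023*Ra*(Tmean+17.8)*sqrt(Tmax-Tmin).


Tmean = (Tmax + Tmin)/2 = (39 + 9)/2 = 24.0
ET0 = 0.0023 * 9.3 * (24.0 + 17.8) * sqrt(39 - 9)
ET0 = 0.0023 * 9.3 * 41.8 * 5.477226

4.8972 mm/day


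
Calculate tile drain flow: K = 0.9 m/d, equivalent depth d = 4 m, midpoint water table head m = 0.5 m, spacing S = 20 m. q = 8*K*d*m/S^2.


q = 8*K*d*m/S^2
q = 8*0.9*4*0.5/20^2
q = 14.4000 / 400

0.0360 m/d


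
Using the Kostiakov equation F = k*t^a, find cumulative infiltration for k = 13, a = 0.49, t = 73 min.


F = k * t^a = 13 * 73^0.49
F = 13 * 8.185179

106.4073 mm


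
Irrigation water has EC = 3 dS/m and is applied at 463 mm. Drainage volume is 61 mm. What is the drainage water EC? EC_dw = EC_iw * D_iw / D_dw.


EC_dw = EC_iw * D_iw / D_dw
EC_dw = 3 * 463 / 61
EC_dw = 1389 / 61

22.7705 dS/m


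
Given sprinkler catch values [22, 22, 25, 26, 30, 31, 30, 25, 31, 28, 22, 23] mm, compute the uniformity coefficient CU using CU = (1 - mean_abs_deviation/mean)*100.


mean = 26.250000 mm
MAD = 3.125000 mm
CU = (1 - 3.125000/26.250000)*100

88.0952 %


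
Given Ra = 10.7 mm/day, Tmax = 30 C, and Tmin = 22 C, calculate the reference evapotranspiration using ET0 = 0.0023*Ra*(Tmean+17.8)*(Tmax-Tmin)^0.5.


Tmean = (Tmax + Tmin)/2 = (30 + 22)/2 = 26.0
ET0 = 0.0023 * 10.7 * (26.0 + 17.8) * sqrt(30 - 22)
ET0 = 0.0023 * 10.7 * 43.8 * 2.828427

3.0488 mm/day


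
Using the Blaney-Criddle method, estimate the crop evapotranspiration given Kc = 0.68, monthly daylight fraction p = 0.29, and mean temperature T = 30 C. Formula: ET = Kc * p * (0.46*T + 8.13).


ET = Kc * p * (0.46*T + 8.13)
ET = 0.68 * 0.29 * (0.46*30 + 8.13)
ET = 0.68 * 0.29 * 21.9300

4.3246 mm/day


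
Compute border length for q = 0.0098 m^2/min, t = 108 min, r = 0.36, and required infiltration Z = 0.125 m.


L = q*t/((1+r)*Z)
L = 0.0098*108/((1+0.36)*0.125)
L = 1.0584/0.17

6.2259 m


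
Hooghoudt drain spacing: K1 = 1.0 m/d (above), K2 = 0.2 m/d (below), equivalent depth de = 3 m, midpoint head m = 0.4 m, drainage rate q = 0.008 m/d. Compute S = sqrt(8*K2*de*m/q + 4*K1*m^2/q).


S^2 = 8*K2*de*m/q + 4*K1*m^2/q
S^2 = 8*0.2*3*0.4/0.008 + 4*1.0*0.4^2/0.008
S = sqrt(320.0000)

17.8885 m


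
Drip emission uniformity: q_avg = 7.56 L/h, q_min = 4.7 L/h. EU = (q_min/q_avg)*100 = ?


EU = (q_min/q_avg)*100 = (4.7/7.56)*100 = 62.1693%

62.1693 %


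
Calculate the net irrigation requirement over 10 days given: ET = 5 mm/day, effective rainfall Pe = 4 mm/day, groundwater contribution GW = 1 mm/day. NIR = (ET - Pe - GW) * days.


Daily deficit = ET - Pe - GW = 5 - 4 - 1 = 0 mm/day
NIR = 0 * 10 = 0 mm

0 mm


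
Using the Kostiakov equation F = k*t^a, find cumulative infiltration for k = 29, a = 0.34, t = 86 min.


F = k * t^a = 29 * 86^0.34
F = 29 * 4.547047

131.8644 mm


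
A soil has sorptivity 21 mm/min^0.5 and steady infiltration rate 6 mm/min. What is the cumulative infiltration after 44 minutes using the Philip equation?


F = S*sqrt(t) + A*t
F = 21*sqrt(44) + 6*44
F = 21*6.633250 + 264

403.2982 mm


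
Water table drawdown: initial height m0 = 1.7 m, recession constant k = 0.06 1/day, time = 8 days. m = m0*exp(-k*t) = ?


m = m0 * exp(-k*t)
m = 1.7 * exp(-0.06 * 8)
m = 1.7 * exp(-0.4800)

1.0519 m


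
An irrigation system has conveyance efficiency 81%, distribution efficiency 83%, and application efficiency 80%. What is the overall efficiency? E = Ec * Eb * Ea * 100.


Ec = 0.81, Eb = 0.83, Ea = 0.8
E = 0.81 * 0.83 * 0.8 * 100 = 53.7840%

53.7840 %


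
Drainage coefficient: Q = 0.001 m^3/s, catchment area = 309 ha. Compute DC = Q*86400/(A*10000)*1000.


DC = Q * 86400 / (A * 10000) * 1000
DC = 0.001 * 86400 / (309 * 10000) * 1000
DC = 86400.0000 / 3090000

0.0280 mm/day


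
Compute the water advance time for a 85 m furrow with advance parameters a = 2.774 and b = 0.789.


t = (L/a)^(1/b)
t = (85/2.774)^(1/0.789)
t = 30.641673^(1/0.789)

76.5231 min


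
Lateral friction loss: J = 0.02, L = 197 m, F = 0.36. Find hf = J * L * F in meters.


hf = J * L * F = 0.02 * 197 * 0.36 = 1.4184 m

1.4184 m


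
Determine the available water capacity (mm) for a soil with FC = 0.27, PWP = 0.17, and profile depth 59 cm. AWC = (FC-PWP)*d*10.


AWC = (FC - PWP) * d * 10
AWC = (0.27 - 0.17) * 59 * 10
AWC = 0.1000 * 59 * 10

59.0000 mm


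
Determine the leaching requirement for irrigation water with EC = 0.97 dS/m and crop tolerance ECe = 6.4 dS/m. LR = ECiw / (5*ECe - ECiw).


LR = ECiw / (5*ECe - ECiw)
LR = 0.97 / (5*6.4 - 0.97)
LR = 0.97 / 31.0300

0.0313


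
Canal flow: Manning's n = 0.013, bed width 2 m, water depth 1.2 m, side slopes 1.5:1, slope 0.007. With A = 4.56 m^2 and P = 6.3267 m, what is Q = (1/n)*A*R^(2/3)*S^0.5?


R = A/P = 4.56/6.3267 = 0.720755
Q = (1/0.013) * 4.56 * 0.720755^(2/3) * 0.007^0.5

23.5919 m^3/s


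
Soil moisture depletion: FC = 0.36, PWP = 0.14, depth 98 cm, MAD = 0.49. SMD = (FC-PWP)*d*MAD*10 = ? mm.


SMD = (FC - PWP) * d * MAD * 10
SMD = (0.36 - 0.14) * 98 * 0.49 * 10
SMD = 0.2200 * 98 * 0.49 * 10

105.6440 mm


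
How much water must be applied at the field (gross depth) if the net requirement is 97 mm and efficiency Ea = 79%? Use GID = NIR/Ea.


Ea = 79% = 0.79
GID = NIR / Ea = 97 / 0.79 = 122.7848 mm

122.7848 mm


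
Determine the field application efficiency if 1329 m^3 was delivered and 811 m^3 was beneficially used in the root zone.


Ea = V_root / V_field * 100 = 811 / 1329 * 100 = 61.0233%

61.0233 %


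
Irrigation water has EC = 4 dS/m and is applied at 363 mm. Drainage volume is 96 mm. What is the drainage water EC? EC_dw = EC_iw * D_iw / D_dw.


EC_dw = EC_iw * D_iw / D_dw
EC_dw = 4 * 363 / 96
EC_dw = 1452 / 96

15.1250 dS/m


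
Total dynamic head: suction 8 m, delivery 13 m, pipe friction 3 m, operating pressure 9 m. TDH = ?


TDH = Hs + Hd + hf + Hp = 8 + 13 + 3 + 9 = 33

33 m


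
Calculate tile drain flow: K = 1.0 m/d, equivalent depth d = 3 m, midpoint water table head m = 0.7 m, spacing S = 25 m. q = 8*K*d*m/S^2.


q = 8*K*d*m/S^2
q = 8*1.0*3*0.7/25^2
q = 16.8000 / 625

0.0269 m/d


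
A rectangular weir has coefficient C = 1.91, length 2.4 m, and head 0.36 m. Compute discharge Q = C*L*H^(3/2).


Q = C * L * H^(3/2) = 1.91 * 2.4 * 0.36^1.5 = 1.91 * 2.4 * 0.216000

0.9901 m^3/s


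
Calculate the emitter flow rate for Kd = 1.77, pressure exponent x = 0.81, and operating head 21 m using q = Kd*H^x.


q = Kd * H^x = 1.77 * 21^0.81 = 1.77 * 11.775995

20.8435 L/h


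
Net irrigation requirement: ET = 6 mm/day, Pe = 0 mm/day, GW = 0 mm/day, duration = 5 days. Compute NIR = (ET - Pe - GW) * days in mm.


Daily deficit = ET - Pe - GW = 6 - 0 - 0 = 6 mm/day
NIR = 6 * 5 = 30 mm

30.0000 mm


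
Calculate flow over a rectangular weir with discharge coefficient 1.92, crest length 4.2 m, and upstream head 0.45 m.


Q = C * L * H^(3/2) = 1.92 * 4.2 * 0.45^1.5 = 1.92 * 4.2 * 0.301869

2.4343 m^3/s


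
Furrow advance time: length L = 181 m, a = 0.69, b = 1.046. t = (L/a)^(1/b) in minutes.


t = (L/a)^(1/b)
t = (181/0.69)^(1/1.046)
t = 262.318841^(1/1.046)

205.3319 min


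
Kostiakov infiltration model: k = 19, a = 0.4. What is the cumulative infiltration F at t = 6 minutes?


F = k * t^a = 19 * 6^0.4
F = 19 * 2.047673

38.9058 mm


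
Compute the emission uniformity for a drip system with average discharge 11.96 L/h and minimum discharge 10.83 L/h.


EU = (q_min/q_avg)*100 = (10.83/11.96)*100 = 90.5518%

90.5518 %


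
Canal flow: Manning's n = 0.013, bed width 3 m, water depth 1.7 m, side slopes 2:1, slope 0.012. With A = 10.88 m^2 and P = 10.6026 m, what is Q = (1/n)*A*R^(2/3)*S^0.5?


R = A/P = 10.88/10.6026 = 1.026163
Q = (1/0.013) * 10.88 * 1.026163^(2/3) * 0.012^0.5

93.2725 m^3/s


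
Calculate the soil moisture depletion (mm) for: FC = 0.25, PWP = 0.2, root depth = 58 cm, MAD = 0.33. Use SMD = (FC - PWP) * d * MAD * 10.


SMD = (FC - PWP) * d * MAD * 10
SMD = (0.25 - 0.2) * 58 * 0.33 * 10
SMD = 0.0500 * 58 * 0.33 * 10

9.5700 mm


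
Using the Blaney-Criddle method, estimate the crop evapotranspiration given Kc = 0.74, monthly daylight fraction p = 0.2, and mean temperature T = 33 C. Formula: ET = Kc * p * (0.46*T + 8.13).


ET = Kc * p * (0.46*T + 8.13)
ET = 0.74 * 0.2 * (0.46*33 + 8.13)
ET = 0.74 * 0.2 * 23.3100

3.4499 mm/day


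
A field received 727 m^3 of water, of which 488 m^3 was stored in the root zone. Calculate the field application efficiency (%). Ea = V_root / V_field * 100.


Ea = V_root / V_field * 100 = 488 / 727 * 100 = 67.1252%

67.1252 %


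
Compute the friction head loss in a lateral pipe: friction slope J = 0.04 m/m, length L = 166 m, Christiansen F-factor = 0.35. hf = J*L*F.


hf = J * L * F = 0.04 * 166 * 0.35 = 2.3240 m

2.3240 m


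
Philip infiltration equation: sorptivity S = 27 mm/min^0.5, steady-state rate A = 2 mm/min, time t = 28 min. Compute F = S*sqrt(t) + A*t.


F = S*sqrt(t) + A*t
F = 27*sqrt(28) + 2*28
F = 27*5.291503 + 56

198.8706 mm


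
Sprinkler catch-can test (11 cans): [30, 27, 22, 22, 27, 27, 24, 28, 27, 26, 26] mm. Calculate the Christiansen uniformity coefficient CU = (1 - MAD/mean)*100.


mean = 26.000000 mm
MAD = 1.818182 mm
CU = (1 - 1.818182/26.000000)*100

93.0070 %


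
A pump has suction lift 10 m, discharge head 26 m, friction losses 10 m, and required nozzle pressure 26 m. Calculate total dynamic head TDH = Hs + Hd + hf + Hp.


TDH = Hs + Hd + hf + Hp = 10 + 26 + 10 + 26 = 72

72 m


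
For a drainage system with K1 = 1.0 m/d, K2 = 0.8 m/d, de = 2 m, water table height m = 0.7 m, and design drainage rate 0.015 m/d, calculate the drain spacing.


S^2 = 8*K2*de*m/q + 4*K1*m^2/q
S^2 = 8*0.8*2*0.7/0.015 + 4*1.0*0.7^2/0.015
S = sqrt(728.0000)

26.9815 m


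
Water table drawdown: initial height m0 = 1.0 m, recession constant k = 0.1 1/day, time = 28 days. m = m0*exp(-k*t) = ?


m = m0 * exp(-k*t)
m = 1.0 * exp(-0.1 * 28)
m = 1.0 * exp(-2.8000)

0.0608 m


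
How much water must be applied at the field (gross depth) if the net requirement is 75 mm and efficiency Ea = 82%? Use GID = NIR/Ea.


Ea = 82% = 0.82
GID = NIR / Ea = 75 / 0.82 = 91.4634 mm

91.4634 mm


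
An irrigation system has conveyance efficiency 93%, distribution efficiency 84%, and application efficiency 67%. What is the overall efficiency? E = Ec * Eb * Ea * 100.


Ec = 0.93, Eb = 0.84, Ea = 0.67
E = 0.93 * 0.84 * 0.67 * 100 = 52.3404%

52.3404 %


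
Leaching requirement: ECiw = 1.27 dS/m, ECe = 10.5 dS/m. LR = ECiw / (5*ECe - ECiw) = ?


LR = ECiw / (5*ECe - ECiw)
LR = 1.27 / (5*10.5 - 1.27)
LR = 1.27 / 51.2300

0.0248


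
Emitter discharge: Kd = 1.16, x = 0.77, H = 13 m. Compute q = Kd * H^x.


q = Kd * H^x = 1.16 * 13^0.77 = 1.16 * 7.206699

8.3598 L/h


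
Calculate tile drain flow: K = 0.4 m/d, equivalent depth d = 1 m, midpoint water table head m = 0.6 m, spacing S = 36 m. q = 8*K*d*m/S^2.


q = 8*K*d*m/S^2
q = 8*0.4*1*0.6/36^2
q = 1.9200 / 1296

0.0015 m/d


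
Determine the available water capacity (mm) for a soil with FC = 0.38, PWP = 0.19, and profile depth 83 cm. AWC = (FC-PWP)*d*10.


AWC = (FC - PWP) * d * 10
AWC = (0.38 - 0.19) * 83 * 10
AWC = 0.1900 * 83 * 10

157.7000 mm


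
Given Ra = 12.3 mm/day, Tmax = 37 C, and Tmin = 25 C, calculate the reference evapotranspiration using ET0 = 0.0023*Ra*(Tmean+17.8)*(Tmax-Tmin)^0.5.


Tmean = (Tmax + Tmin)/2 = (37 + 25)/2 = 31.0
ET0 = 0.0023 * 12.3 * (31.0 + 17.8) * sqrt(37 - 25)
ET0 = 0.0023 * 12.3 * 48.8 * 3.464102

4.7824 mm/day


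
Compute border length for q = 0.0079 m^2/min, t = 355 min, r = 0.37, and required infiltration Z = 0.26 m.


L = q*t/((1+r)*Z)
L = 0.0079*355/((1+0.37)*0.26)
L = 2.8045/0.3562

7.8734 m


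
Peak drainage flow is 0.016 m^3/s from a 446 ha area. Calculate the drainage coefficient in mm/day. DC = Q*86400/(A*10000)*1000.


DC = Q * 86400 / (A * 10000) * 1000
DC = 0.016 * 86400 / (446 * 10000) * 1000
DC = 1382400.0000 / 4460000

0.3100 mm/day


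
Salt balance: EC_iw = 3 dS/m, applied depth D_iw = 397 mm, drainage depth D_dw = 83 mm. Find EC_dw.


EC_dw = EC_iw * D_iw / D_dw
EC_dw = 3 * 397 / 83
EC_dw = 1191 / 83

14.3494 dS/m


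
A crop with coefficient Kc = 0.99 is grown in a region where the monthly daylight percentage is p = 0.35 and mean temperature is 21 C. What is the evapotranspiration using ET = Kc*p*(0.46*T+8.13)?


ET = Kc * p * (0.46*T + 8.13)
ET = 0.99 * 0.35 * (0.46*21 + 8.13)
ET = 0.99 * 0.35 * 17.7900

6.1642 mm/day


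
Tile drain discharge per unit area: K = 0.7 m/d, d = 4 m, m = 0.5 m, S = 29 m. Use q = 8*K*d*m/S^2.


q = 8*K*d*m/S^2
q = 8*0.7*4*0.5/29^2
q = 11.2000 / 841

0.0133 m/d


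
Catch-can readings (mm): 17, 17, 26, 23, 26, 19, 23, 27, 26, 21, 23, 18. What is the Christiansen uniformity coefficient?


mean = 22.166667 mm
MAD = 3.138889 mm
CU = (1 - 3.138889/22.166667)*100

85.8396 %


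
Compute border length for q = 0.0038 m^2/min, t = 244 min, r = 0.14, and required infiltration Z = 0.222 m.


L = q*t/((1+r)*Z)
L = 0.0038*244/((1+0.14)*0.222)
L = 0.9272/0.25308

3.6637 m


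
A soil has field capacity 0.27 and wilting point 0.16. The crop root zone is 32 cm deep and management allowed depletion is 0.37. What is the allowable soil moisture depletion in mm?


SMD = (FC - PWP) * d * MAD * 10
SMD = (0.27 - 0.16) * 32 * 0.37 * 10
SMD = 0.1100 * 32 * 0.37 * 10

13.0240 mm


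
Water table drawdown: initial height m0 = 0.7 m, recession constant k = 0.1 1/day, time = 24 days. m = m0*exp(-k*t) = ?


m = m0 * exp(-k*t)
m = 0.7 * exp(-0.1 * 24)
m = 0.7 * exp(-2.4000)

0.0635 m


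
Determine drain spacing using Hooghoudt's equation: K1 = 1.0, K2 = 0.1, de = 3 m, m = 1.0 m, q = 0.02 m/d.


S^2 = 8*K2*de*m/q + 4*K1*m^2/q
S^2 = 8*0.1*3*1.0/0.02 + 4*1.0*1.0^2/0.02
S = sqrt(320.0000)

17.8885 m


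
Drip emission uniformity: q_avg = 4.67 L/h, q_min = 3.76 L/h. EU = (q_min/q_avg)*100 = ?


EU = (q_min/q_avg)*100 = (3.76/4.67)*100 = 80.5139%

80.5139 %


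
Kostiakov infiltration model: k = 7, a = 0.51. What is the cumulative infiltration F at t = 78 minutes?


F = k * t^a = 7 * 78^0.51
F = 7 * 9.225040

64.5753 mm


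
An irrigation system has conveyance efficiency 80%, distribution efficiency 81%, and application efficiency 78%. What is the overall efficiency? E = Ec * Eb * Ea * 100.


Ec = 0.8, Eb = 0.81, Ea = 0.78
E = 0.8 * 0.81 * 0.78 * 100 = 50.5440%

50.5440 %


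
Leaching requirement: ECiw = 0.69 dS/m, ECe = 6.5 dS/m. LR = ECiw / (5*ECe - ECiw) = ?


LR = ECiw / (5*ECe - ECiw)
LR = 0.69 / (5*6.5 - 0.69)
LR = 0.69 / 31.8100

0.0217


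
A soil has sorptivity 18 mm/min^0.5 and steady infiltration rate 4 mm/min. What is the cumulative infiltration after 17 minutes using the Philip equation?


F = S*sqrt(t) + A*t
F = 18*sqrt(17) + 4*17
F = 18*4.123106 + 68

142.2159 mm


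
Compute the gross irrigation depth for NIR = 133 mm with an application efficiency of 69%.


Ea = 69% = 0.69
GID = NIR / Ea = 133 / 0.69 = 192.7536 mm

192.7536 mm


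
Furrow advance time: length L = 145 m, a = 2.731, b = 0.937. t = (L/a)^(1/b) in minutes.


t = (L/a)^(1/b)
t = (145/2.731)^(1/0.937)
t = 53.094105^(1/0.937)

69.3476 min


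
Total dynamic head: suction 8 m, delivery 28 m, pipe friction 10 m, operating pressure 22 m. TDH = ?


TDH = Hs + Hd + hf + Hp = 8 + 28 + 10 + 22 = 68

68 m


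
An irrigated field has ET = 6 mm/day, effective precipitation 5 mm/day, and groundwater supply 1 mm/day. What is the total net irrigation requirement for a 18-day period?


Daily deficit = ET - Pe - GW = 6 - 5 - 1 = 0 mm/day
NIR = 0 * 18 = 0 mm

0 mm


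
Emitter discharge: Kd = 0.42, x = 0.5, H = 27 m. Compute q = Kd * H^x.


q = Kd * H^x = 0.42 * 27^0.5 = 0.42 * 5.196152

2.1824 L/h


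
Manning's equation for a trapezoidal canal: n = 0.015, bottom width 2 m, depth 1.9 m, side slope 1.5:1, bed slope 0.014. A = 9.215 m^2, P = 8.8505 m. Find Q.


R = A/P = 9.215/8.8505 = 1.041184
Q = (1/0.015) * 9.215 * 1.041184^(2/3) * 0.014^0.5

74.6712 m^3/s


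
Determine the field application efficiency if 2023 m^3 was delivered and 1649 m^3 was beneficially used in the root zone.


Ea = V_root / V_field * 100 = 1649 / 2023 * 100 = 81.5126%

81.5126 %


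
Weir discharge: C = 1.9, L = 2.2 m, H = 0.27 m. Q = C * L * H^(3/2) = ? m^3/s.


Q = C * L * H^(3/2) = 1.9 * 2.2 * 0.27^1.5 = 1.9 * 2.2 * 0.140296

0.5864 m^3/s


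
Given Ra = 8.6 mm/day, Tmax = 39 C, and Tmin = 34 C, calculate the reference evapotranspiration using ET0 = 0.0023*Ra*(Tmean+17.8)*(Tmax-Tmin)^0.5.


Tmean = (Tmax + Tmin)/2 = (39 + 34)/2 = 36.5
ET0 = 0.0023 * 8.6 * (36.5 + 17.8) * sqrt(39 - 34)
ET0 = 0.0023 * 8.6 * 54.3 * 2.236068

2.4017 mm/day


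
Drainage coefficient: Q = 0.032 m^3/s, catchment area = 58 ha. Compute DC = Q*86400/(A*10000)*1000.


DC = Q * 86400 / (A * 10000) * 1000
DC = 0.032 * 86400 / (58 * 10000) * 1000
DC = 2764800.0000 / 580000

4.7669 mm/day


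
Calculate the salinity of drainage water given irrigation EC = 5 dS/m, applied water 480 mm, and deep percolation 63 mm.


EC_dw = EC_iw * D_iw / D_dw
EC_dw = 5 * 480 / 63
EC_dw = 2400 / 63

38.0952 dS/m


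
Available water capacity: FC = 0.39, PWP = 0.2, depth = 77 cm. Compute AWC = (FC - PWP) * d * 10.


AWC = (FC - PWP) * d * 10
AWC = (0.39 - 0.2) * 77 * 10
AWC = 0.1900 * 77 * 10

146.3000 mm


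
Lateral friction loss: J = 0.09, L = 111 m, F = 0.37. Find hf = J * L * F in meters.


hf = J * L * F = 0.09 * 111 * 0.37 = 3.6963 m

3.6963 m


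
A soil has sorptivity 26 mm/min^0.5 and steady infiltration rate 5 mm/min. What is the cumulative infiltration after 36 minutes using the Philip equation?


F = S*sqrt(t) + A*t
F = 26*sqrt(36) + 5*36
F = 26*6.000000 + 180

336.0000 mm


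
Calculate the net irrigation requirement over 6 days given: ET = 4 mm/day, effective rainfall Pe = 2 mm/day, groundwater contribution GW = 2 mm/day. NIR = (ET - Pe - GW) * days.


Daily deficit = ET - Pe - GW = 4 - 2 - 2 = 0 mm/day
NIR = 0 * 6 = 0 mm

0 mm


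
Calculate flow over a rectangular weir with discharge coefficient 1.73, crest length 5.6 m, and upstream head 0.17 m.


Q = C * L * H^(3/2) = 1.73 * 5.6 * 0.17^1.5 = 1.73 * 5.6 * 0.070093

0.6791 m^3/s


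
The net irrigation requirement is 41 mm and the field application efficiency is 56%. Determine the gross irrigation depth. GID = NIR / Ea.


Ea = 56% = 0.56
GID = NIR / Ea = 41 / 0.56 = 73.2143 mm

73.2143 mm


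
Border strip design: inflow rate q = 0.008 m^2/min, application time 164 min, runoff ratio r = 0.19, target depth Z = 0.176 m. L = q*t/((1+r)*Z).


L = q*t/((1+r)*Z)
L = 0.008*164/((1+0.19)*0.176)
L = 1.312/0.20944

6.2643 m


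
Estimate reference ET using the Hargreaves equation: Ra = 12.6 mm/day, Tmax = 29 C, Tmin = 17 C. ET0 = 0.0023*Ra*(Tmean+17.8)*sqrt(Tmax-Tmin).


Tmean = (Tmax + Tmin)/2 = (29 + 17)/2 = 23.0
ET0 = 0.0023 * 12.6 * (23.0 + 17.8) * sqrt(29 - 17)
ET0 = 0.0023 * 12.6 * 40.8 * 3.464102

4.0959 mm/day


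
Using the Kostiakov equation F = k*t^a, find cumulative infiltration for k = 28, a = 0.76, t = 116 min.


F = k * t^a = 28 * 116^0.76
F = 28 * 37.067054

1037.8775 mm


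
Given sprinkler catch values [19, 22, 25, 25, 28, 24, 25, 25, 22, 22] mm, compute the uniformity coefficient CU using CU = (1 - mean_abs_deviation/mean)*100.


mean = 23.700000 mm
MAD = 1.960000 mm
CU = (1 - 1.960000/23.700000)*100

91.7300 %


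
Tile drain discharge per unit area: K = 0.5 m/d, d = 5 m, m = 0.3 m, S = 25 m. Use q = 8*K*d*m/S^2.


q = 8*K*d*m/S^2
q = 8*0.5*5*0.3/25^2
q = 6.0000 / 625

0.0096 m/d


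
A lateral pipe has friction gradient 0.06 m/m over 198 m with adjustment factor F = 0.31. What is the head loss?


hf = J * L * F = 0.06 * 198 * 0.31 = 3.6828 m

3.6828 m


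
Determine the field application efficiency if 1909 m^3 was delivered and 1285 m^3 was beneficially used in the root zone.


Ea = V_root / V_field * 100 = 1285 / 1909 * 100 = 67.3127%

67.3127 %


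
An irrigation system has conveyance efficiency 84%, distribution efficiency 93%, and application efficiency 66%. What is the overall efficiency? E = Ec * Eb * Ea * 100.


Ec = 0.84, Eb = 0.93, Ea = 0.66
E = 0.84 * 0.93 * 0.66 * 100 = 51.5592%

51.5592 %


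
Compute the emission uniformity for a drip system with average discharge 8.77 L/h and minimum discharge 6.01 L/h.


EU = (q_min/q_avg)*100 = (6.01/8.77)*100 = 68.5291%

68.5291 %


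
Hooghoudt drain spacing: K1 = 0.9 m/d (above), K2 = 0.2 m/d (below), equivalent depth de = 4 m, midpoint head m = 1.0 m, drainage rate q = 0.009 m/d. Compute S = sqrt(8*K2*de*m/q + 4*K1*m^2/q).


S^2 = 8*K2*de*m/q + 4*K1*m^2/q
S^2 = 8*0.2*4*1.0/0.009 + 4*0.9*1.0^2/0.009
S = sqrt(1111.1111)

33.3333 m


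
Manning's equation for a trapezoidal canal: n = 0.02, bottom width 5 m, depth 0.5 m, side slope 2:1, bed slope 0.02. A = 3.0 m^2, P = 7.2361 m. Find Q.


R = A/P = 3.0/7.2361 = 0.414588
Q = (1/0.02) * 3.0 * 0.414588^(2/3) * 0.02^0.5

11.7946 m^3/s


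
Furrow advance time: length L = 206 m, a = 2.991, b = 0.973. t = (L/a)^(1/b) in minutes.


t = (L/a)^(1/b)
t = (206/2.991)^(1/0.973)
t = 68.873287^(1/0.973)

77.4560 min


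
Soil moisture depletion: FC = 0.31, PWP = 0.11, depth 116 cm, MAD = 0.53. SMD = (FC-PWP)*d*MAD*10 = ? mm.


SMD = (FC - PWP) * d * MAD * 10
SMD = (0.31 - 0.11) * 116 * 0.53 * 10
SMD = 0.2000 * 116 * 0.53 * 10

122.9600 mm


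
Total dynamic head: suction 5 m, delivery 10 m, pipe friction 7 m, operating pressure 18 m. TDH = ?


TDH = Hs + Hd + hf + Hp = 5 + 10 + 7 + 18 = 40

40 m


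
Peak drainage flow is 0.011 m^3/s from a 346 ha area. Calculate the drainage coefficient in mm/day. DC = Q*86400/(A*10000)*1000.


DC = Q * 86400 / (A * 10000) * 1000
DC = 0.011 * 86400 / (346 * 10000) * 1000
DC = 950400.0000 / 3460000

0.2747 mm/day


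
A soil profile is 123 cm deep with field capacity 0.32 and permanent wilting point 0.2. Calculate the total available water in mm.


AWC = (FC - PWP) * d * 10
AWC = (0.32 - 0.2) * 123 * 10
AWC = 0.1200 * 123 * 10

147.6000 mm


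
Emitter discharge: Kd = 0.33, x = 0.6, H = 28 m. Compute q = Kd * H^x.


q = Kd * H^x = 0.33 * 28^0.6 = 0.33 * 7.384053

2.4367 L/h


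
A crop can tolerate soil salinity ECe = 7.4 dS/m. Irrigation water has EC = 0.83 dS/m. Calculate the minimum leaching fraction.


LR = ECiw / (5*ECe - ECiw)
LR = 0.83 / (5*7.4 - 0.83)
LR = 0.83 / 36.1700

0.0229


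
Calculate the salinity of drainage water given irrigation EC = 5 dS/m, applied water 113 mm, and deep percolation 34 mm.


EC_dw = EC_iw * D_iw / D_dw
EC_dw = 5 * 113 / 34
EC_dw = 565 / 34

16.6176 dS/m


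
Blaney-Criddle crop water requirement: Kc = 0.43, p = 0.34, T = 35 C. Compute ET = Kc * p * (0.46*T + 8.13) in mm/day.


ET = Kc * p * (0.46*T + 8.13)
ET = 0.43 * 0.34 * (0.46*35 + 8.13)
ET = 0.43 * 0.34 * 24.2300

3.5424 mm/day


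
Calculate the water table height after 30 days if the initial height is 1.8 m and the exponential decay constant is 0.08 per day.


m = m0 * exp(-k*t)
m = 1.8 * exp(-0.08 * 30)
m = 1.8 * exp(-2.4000)

0.1633 m


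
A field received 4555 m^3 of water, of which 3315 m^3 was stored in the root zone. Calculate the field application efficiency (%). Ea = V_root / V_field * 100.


Ea = V_root / V_field * 100 = 3315 / 4555 * 100 = 72.7772%

72.7772 %


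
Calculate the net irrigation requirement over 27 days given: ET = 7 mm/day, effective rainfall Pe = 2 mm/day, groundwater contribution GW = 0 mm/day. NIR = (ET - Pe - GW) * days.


Daily deficit = ET - Pe - GW = 7 - 2 - 0 = 5 mm/day
NIR = 5 * 27 = 135 mm

135.0000 mm


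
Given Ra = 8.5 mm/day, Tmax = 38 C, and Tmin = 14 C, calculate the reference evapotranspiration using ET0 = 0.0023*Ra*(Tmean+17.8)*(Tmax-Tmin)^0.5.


Tmean = (Tmax + Tmin)/2 = (38 + 14)/2 = 26.0
ET0 = 0.0023 * 8.5 * (26.0 + 17.8) * sqrt(38 - 14)
ET0 = 0.0023 * 8.5 * 43.8 * 4.898979

4.1949 mm/day


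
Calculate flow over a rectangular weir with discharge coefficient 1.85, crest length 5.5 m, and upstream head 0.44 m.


Q = C * L * H^(3/2) = 1.85 * 5.5 * 0.44^1.5 = 1.85 * 5.5 * 0.291863

2.9697 m^3/s


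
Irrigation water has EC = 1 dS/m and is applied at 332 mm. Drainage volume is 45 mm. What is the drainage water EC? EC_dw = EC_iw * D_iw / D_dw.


EC_dw = EC_iw * D_iw / D_dw
EC_dw = 1 * 332 / 45
EC_dw = 332 / 45

7.3778 dS/m


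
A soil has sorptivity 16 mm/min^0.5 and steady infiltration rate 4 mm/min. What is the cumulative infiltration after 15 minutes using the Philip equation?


F = S*sqrt(t) + A*t
F = 16*sqrt(15) + 4*15
F = 16*3.872983 + 60

121.9677 mm


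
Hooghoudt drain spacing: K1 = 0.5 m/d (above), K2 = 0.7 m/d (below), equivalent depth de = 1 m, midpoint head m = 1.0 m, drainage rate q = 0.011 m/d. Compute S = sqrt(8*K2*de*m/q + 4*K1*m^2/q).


S^2 = 8*K2*de*m/q + 4*K1*m^2/q
S^2 = 8*0.7*1*1.0/0.011 + 4*0.5*1.0^2/0.011
S = sqrt(690.9091)

26.2851 m


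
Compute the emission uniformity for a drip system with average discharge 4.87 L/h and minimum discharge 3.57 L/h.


EU = (q_min/q_avg)*100 = (3.57/4.87)*100 = 73.3060%

73.3060 %


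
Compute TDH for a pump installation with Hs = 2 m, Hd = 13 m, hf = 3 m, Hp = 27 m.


TDH = Hs + Hd + hf + Hp = 2 + 13 + 3 + 27 = 45

45 m


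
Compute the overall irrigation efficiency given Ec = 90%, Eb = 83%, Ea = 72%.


Ec = 0.9, Eb = 0.83, Ea = 0.72
E = 0.9 * 0.83 * 0.72 * 100 = 53.7840%

53.7840 %


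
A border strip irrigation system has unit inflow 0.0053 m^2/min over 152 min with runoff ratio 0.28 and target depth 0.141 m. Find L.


L = q*t/((1+r)*Z)
L = 0.0053*152/((1+0.28)*0.141)
L = 0.8056/0.18048

4.4637 m


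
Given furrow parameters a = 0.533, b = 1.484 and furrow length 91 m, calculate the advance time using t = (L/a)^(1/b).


t = (L/a)^(1/b)
t = (91/0.533)^(1/1.484)
t = 170.731707^(1/1.484)

31.9341 min


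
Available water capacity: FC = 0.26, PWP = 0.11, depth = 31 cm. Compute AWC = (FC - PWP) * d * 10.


AWC = (FC - PWP) * d * 10
AWC = (0.26 - 0.11) * 31 * 10
AWC = 0.1500 * 31 * 10

46.5000 mm


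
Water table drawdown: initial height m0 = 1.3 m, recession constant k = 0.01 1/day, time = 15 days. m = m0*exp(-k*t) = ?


m = m0 * exp(-k*t)
m = 1.3 * exp(-0.01 * 15)
m = 1.3 * exp(-0.1500)

1.1189 m


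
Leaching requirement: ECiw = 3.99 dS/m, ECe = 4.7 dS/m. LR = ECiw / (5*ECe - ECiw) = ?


LR = ECiw / (5*ECe - ECiw)
LR = 3.99 / (5*4.7 - 3.99)
LR = 3.99 / 19.5100

0.2045


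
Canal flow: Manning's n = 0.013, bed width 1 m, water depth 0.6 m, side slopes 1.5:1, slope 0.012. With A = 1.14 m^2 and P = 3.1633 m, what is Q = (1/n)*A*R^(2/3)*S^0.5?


R = A/P = 1.14/3.1633 = 0.360383
Q = (1/0.013) * 1.14 * 0.360383^(2/3) * 0.012^0.5

4.8648 m^3/s


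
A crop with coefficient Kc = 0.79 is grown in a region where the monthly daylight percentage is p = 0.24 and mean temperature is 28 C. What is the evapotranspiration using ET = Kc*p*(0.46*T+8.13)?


ET = Kc * p * (0.46*T + 8.13)
ET = 0.79 * 0.24 * (0.46*28 + 8.13)
ET = 0.79 * 0.24 * 21.0100

3.9835 mm/day


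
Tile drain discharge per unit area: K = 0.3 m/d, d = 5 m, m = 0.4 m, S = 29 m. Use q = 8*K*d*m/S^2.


q = 8*K*d*m/S^2
q = 8*0.3*5*0.4/29^2
q = 4.8000 / 841

0.0057 m/d


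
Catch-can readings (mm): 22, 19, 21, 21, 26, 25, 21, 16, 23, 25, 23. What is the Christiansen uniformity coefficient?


mean = 22.000000 mm
MAD = 2.181818 mm
CU = (1 - 2.181818/22.000000)*100

90.0826 %


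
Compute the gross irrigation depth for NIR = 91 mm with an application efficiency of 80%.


Ea = 80% = 0.8
GID = NIR / Ea = 91 / 0.8 = 113.7500 mm

113.7500 mm


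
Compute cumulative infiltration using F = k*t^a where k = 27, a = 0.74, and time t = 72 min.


F = k * t^a = 27 * 72^0.74
F = 27 * 23.682418

639.4253 mm


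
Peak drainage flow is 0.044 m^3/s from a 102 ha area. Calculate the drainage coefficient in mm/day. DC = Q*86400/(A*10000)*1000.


DC = Q * 86400 / (A * 10000) * 1000
DC = 0.044 * 86400 / (102 * 10000) * 1000
DC = 3801600.0000 / 1020000

3.7271 mm/day


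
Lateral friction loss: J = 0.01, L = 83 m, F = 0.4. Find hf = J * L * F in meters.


hf = J * L * F = 0.01 * 83 * 0.4 = 0.3320 m

0.3320 m


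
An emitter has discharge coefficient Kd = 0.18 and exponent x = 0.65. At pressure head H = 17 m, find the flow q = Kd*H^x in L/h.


q = Kd * H^x = 0.18 * 17^0.65 = 0.18 * 6.306549

1.1352 L/h


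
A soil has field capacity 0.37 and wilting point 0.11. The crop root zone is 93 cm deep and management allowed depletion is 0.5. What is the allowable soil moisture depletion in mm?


SMD = (FC - PWP) * d * MAD * 10
SMD = (0.37 - 0.11) * 93 * 0.5 * 10
SMD = 0.2600 * 93 * 0.5 * 10

120.9000 mm


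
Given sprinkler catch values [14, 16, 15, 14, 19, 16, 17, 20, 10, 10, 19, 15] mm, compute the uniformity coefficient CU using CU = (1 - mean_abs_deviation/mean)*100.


mean = 15.416667 mm
MAD = 2.416667 mm
CU = (1 - 2.416667/15.416667)*100

84.3243 %


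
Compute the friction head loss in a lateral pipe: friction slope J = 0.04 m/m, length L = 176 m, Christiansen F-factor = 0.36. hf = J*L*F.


hf = J * L * F = 0.04 * 176 * 0.36 = 2.5344 m

2.5344 m


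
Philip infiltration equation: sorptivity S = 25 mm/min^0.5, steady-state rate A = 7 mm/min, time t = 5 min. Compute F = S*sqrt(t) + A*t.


F = S*sqrt(t) + A*t
F = 25*sqrt(5) + 7*5
F = 25*2.236068 + 35

90.9017 mm


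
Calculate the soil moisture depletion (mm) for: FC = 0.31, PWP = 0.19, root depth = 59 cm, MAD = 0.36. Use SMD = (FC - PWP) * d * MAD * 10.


SMD = (FC - PWP) * d * MAD * 10
SMD = (0.31 - 0.19) * 59 * 0.36 * 10
SMD = 0.1200 * 59 * 0.36 * 10

25.4880 mm


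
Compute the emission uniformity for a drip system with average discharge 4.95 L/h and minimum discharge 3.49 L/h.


EU = (q_min/q_avg)*100 = (3.49/4.95)*100 = 70.5051%

70.5051 %


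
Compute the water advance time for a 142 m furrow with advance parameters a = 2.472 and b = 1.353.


t = (L/a)^(1/b)
t = (142/2.472)^(1/1.353)
t = 57.443366^(1/1.353)

19.9642 min


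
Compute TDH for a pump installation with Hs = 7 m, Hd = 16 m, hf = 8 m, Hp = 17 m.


TDH = Hs + Hd + hf + Hp = 7 + 16 + 8 + 17 = 48

48 m


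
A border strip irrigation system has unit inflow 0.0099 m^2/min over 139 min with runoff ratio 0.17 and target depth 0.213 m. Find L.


L = q*t/((1+r)*Z)
L = 0.0099*139/((1+0.17)*0.213)
L = 1.3761/0.24921

5.5218 m


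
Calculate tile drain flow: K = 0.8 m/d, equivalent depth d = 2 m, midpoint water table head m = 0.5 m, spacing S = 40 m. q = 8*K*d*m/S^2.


q = 8*K*d*m/S^2
q = 8*0.8*2*0.5/40^2
q = 6.4000 / 1600

0.0040 m/d


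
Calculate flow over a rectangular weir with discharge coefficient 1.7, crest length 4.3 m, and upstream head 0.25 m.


Q = C * L * H^(3/2) = 1.7 * 4.3 * 0.25^1.5 = 1.7 * 4.3 * 0.125000

0.9137 m^3/s


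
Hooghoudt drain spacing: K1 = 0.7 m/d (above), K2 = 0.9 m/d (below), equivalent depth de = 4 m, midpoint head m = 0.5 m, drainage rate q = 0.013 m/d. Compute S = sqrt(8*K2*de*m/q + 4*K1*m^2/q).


S^2 = 8*K2*de*m/q + 4*K1*m^2/q
S^2 = 8*0.9*4*0.5/0.013 + 4*0.7*0.5^2/0.013
S = sqrt(1161.5385)

34.0814 m


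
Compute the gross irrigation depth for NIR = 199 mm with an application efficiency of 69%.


Ea = 69% = 0.69
GID = NIR / Ea = 199 / 0.69 = 288.4058 mm

288.4058 mm


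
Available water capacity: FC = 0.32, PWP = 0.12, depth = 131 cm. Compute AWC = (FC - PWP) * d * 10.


AWC = (FC - PWP) * d * 10
AWC = (0.32 - 0.12) * 131 * 10
AWC = 0.2000 * 131 * 10

262.0000 mm


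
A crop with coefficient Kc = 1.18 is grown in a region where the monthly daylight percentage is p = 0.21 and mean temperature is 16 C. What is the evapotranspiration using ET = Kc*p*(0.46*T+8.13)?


ET = Kc * p * (0.46*T + 8.13)
ET = 1.18 * 0.21 * (0.46*16 + 8.13)
ET = 1.18 * 0.21 * 15.4900

3.8384 mm/day


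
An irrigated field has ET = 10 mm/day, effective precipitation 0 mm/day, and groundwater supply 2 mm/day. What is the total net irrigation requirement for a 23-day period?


Daily deficit = ET - Pe - GW = 10 - 0 - 2 = 8 mm/day
NIR = 8 * 23 = 184 mm

184.0000 mm
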